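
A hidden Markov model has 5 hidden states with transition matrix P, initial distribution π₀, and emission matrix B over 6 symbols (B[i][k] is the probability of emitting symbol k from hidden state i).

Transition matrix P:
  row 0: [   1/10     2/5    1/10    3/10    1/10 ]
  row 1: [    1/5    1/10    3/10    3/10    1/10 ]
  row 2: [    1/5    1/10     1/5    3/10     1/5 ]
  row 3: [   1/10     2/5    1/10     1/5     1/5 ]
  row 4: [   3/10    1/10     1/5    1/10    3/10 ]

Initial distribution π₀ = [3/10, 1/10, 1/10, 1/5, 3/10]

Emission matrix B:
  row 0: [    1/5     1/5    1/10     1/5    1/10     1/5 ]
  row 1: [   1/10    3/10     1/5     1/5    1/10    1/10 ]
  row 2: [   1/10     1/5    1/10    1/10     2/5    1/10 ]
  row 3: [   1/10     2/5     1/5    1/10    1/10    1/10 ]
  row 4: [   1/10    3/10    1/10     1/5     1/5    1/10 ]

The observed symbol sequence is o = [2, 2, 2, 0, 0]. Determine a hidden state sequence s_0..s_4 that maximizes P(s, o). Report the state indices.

t=0: δ = [3.000e-02, 2.000e-02, 1.000e-02, 4.000e-02, 3.000e-02]  (obs o_0=2)
t=1: δ = [9.000e-04, 3.200e-03, 6.000e-04, 1.800e-03, 9.000e-04]  ψ = [4, 3, 1, 0, 4]  (obs o_1=2)
t=2: δ = [6.400e-05, 1.440e-04, 9.600e-05, 1.920e-04, 3.600e-05]  ψ = [1, 3, 1, 1, 3]  (obs o_2=2)
t=3: δ = [5.760e-06, 7.680e-06, 4.320e-06, 4.320e-06, 3.840e-06]  ψ = [1, 3, 1, 1, 3]  (obs o_3=0)
t=4: δ = [3.072e-07, 2.304e-07, 2.304e-07, 2.304e-07, 1.152e-07]  ψ = [1, 0, 1, 1, 4]  (obs o_4=0)
backtrack: best end state = 0; path = [3, 1, 3, 1, 0]

path = [3, 1, 3, 1, 0]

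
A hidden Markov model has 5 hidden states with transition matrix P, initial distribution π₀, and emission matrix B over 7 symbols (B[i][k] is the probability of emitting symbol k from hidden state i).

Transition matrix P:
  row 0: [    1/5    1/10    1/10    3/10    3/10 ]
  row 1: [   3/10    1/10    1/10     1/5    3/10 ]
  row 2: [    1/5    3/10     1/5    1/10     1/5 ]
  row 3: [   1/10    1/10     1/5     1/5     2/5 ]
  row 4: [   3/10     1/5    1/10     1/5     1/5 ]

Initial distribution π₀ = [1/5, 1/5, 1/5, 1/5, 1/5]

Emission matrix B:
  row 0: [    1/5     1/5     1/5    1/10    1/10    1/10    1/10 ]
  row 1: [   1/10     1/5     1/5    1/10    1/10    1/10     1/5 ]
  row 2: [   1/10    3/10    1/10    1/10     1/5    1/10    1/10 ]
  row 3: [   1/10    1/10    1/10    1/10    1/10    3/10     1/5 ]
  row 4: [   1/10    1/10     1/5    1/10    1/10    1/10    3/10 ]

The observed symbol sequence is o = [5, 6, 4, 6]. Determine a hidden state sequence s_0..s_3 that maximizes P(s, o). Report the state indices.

path = [3, 4, 0, 4]

t=0: δ = [2.000e-02, 2.000e-02, 2.000e-02, 6.000e-02, 2.000e-02]  (obs o_0=5)
t=1: δ = [6.000e-04, 1.200e-03, 1.200e-03, 2.400e-03, 7.200e-03]  ψ = [1, 2, 3, 3, 3]  (obs o_1=6)
t=2: δ = [2.160e-04, 1.440e-04, 1.440e-04, 1.440e-04, 1.440e-04]  ψ = [4, 4, 4, 4, 4]  (obs o_2=4)
t=3: δ = [4.320e-06, 8.640e-06, 2.880e-06, 1.296e-05, 1.944e-05]  ψ = [0, 2, 2, 0, 0]  (obs o_3=6)
backtrack: best end state = 4; path = [3, 4, 0, 4]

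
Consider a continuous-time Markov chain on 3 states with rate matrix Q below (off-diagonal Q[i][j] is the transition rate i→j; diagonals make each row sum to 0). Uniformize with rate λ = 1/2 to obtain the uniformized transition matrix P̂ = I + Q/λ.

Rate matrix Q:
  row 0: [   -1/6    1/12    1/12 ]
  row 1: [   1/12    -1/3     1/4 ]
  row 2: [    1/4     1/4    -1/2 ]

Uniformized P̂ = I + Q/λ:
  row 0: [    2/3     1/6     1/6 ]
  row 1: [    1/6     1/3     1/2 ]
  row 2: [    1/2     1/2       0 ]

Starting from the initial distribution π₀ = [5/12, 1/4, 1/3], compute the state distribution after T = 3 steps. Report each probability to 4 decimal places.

t=0: π = [0.4167, 0.2500, 0.3333]
t=1: π = [0.4861, 0.3194, 0.1944]
t=2: π = [0.4745, 0.2847, 0.2407]
t=3: π = [0.4842, 0.2944, 0.2215]

π = [0.4842, 0.2944, 0.2215]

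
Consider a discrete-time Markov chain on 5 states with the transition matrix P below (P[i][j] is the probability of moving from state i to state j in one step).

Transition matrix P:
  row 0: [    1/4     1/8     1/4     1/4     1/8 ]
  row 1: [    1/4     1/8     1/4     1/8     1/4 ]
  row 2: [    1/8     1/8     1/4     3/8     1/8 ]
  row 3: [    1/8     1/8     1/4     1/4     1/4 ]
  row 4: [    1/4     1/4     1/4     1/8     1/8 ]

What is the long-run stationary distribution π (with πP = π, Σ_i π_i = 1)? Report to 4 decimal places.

π = [0.1886, 0.1467, 0.2500, 0.2412, 0.1735]

Balance equations π_j = Σ_i π_i·P[i][j]:
  π_0 = 1/4·π_0 + 1/4·π_1 + 1/8·π_2 + 1/8·π_3 + 1/4·π_4
  π_1 = 1/8·π_0 + 1/8·π_1 + 1/8·π_2 + 1/8·π_3 + 1/4·π_4
  π_2 = 1/4·π_0 + 1/4·π_1 + 1/4·π_2 + 1/4·π_3 + 1/4·π_4
  π_3 = 1/4·π_0 + 1/8·π_1 + 3/8·π_2 + 1/4·π_3 + 1/8·π_4
  normalize: π_0 + π_1 + π_2 + π_3 + π_4 = 1
Solving the linear system gives exactly π = [43/228, 301/2052, 1/4, 55/228, 89/513].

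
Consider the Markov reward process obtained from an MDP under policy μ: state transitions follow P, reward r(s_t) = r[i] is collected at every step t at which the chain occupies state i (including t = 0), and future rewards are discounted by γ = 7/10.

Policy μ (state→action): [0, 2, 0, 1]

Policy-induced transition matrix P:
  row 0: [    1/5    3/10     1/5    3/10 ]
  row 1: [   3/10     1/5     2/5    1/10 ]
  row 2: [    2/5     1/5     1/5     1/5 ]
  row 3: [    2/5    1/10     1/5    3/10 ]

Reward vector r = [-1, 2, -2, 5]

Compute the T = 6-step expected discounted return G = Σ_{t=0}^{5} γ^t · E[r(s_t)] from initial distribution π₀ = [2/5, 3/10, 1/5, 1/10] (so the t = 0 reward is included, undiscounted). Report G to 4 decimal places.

G = 1.7814

t=0: π = [0.4000, 0.3000, 0.2000, 0.1000], E[r] = 0.3000, γ^t·E[r] = 0.300000, running G = 0.300000
t=1: π = [0.2900, 0.2300, 0.2600, 0.2200], E[r] = 0.7500, γ^t·E[r] = 0.525000, running G = 0.825000
t=2: π = [0.3190, 0.2070, 0.2460, 0.2280], E[r] = 0.7430, γ^t·E[r] = 0.364070, running G = 1.189070
t=3: π = [0.3155, 0.2091, 0.2414, 0.2340], E[r] = 0.7899, γ^t·E[r] = 0.270936, running G = 1.460006
t=4: π = [0.3160, 0.2082, 0.2418, 0.2340], E[r] = 0.7869, γ^t·E[r] = 0.188927, running G = 1.648933
t=5: π = [0.3160, 0.2082, 0.2416, 0.2342], E[r] = 0.7881, γ^t·E[r] = 0.132453, running G = 1.781386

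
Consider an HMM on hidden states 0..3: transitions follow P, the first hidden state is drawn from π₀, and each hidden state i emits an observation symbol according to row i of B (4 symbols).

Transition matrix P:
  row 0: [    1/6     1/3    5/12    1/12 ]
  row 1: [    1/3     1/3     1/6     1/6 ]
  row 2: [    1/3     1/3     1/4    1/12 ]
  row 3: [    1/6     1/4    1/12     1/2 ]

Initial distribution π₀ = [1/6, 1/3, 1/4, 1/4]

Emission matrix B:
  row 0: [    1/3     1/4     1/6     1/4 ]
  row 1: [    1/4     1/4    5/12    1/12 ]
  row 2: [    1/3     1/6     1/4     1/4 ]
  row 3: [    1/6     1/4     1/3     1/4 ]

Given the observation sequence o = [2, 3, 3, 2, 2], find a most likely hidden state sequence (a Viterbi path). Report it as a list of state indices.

path = [3, 3, 3, 3, 3]

t=0: δ = [2.778e-02, 1.389e-01, 6.250e-02, 8.333e-02]  (obs o_0=2)
t=1: δ = [1.157e-02, 3.858e-03, 5.787e-03, 1.042e-02]  ψ = [1, 1, 1, 3]  (obs o_1=3)
t=2: δ = [4.823e-04, 3.215e-04, 1.206e-03, 1.302e-03]  ψ = [0, 0, 0, 3]  (obs o_2=3)
t=3: δ = [6.698e-05, 1.674e-04, 7.535e-05, 2.170e-04]  ψ = [2, 2, 2, 3]  (obs o_3=2)
t=4: δ = [9.303e-06, 2.326e-05, 6.977e-06, 3.617e-05]  ψ = [1, 1, 0, 3]  (obs o_4=2)
backtrack: best end state = 3; path = [3, 3, 3, 3, 3]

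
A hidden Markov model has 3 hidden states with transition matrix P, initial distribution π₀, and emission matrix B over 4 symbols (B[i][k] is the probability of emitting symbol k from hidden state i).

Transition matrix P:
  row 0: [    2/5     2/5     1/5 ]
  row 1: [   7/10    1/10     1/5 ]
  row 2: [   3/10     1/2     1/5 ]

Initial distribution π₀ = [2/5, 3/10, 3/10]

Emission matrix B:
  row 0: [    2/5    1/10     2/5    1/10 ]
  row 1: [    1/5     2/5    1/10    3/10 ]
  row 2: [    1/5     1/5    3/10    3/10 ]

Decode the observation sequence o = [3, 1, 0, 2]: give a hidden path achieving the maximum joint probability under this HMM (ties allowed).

path = [2, 1, 0, 0]

t=0: δ = [4.000e-02, 9.000e-02, 9.000e-02]  (obs o_0=3)
t=1: δ = [6.300e-03, 1.800e-02, 3.600e-03]  ψ = [1, 2, 1]  (obs o_1=1)
t=2: δ = [5.040e-03, 5.040e-04, 7.200e-04]  ψ = [1, 0, 1]  (obs o_2=0)
t=3: δ = [8.064e-04, 2.016e-04, 3.024e-04]  ψ = [0, 0, 0]  (obs o_3=2)
backtrack: best end state = 0; path = [2, 1, 0, 0]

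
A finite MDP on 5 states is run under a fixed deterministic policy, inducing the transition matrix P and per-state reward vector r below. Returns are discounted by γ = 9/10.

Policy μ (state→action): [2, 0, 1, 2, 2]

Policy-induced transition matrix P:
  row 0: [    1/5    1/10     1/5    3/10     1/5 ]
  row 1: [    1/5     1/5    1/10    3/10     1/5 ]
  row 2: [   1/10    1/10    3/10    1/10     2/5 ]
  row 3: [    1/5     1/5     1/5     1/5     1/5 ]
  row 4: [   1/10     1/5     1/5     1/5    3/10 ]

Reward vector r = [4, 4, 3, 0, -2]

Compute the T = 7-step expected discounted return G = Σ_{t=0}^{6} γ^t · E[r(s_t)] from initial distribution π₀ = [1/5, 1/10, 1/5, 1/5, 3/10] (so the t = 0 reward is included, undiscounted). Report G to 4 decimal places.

G = 6.8552

t=0: π = [0.2000, 0.1000, 0.2000, 0.2000, 0.3000], E[r] = 1.2000, γ^t·E[r] = 1.200000, running G = 1.200000
t=1: π = [0.1500, 0.1600, 0.2100, 0.2100, 0.2700], E[r] = 1.3300, γ^t·E[r] = 1.197000, running G = 2.397000
t=2: π = [0.1520, 0.1640, 0.2050, 0.2100, 0.2690], E[r] = 1.3410, γ^t·E[r] = 1.086210, running G = 3.483210
t=3: π = [0.1526, 0.1643, 0.2041, 0.2111, 0.2679], E[r] = 1.3441, γ^t·E[r] = 0.979849, running G = 4.463059
t=4: π = [0.1528, 0.1643, 0.2040, 0.2113, 0.2676], E[r] = 1.3452, γ^t·E[r] = 0.882612, running G = 5.345671
t=5: π = [0.1528, 0.1643, 0.2040, 0.2113, 0.2676], E[r] = 1.3454, γ^t·E[r] = 0.794465, running G = 6.140136
t=6: π = [0.1528, 0.1643, 0.2040, 0.2113, 0.2675], E[r] = 1.3455, γ^t·E[r] = 0.715035, running G = 6.855170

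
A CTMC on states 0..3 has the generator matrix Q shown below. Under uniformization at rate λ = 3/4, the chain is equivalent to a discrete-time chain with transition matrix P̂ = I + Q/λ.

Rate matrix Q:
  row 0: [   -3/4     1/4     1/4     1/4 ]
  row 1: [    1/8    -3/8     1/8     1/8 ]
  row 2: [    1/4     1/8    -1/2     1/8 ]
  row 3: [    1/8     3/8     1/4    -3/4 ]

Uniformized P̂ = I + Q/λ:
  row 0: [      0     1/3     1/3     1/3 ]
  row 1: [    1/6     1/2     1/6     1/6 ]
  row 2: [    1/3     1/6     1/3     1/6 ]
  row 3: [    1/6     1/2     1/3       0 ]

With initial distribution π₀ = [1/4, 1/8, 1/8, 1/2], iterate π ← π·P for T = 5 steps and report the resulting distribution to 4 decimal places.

π = [0.1813, 0.3796, 0.2700, 0.1690]

t=0: π = [0.2500, 0.1250, 0.1250, 0.5000]
t=1: π = [0.1458, 0.4167, 0.3125, 0.1250]
t=2: π = [0.1944, 0.3715, 0.2639, 0.1701]
t=3: π = [0.1782, 0.3796, 0.2714, 0.1707]
t=4: π = [0.1822, 0.3798, 0.2701, 0.1679]
t=5: π = [0.1813, 0.3796, 0.2700, 0.1690]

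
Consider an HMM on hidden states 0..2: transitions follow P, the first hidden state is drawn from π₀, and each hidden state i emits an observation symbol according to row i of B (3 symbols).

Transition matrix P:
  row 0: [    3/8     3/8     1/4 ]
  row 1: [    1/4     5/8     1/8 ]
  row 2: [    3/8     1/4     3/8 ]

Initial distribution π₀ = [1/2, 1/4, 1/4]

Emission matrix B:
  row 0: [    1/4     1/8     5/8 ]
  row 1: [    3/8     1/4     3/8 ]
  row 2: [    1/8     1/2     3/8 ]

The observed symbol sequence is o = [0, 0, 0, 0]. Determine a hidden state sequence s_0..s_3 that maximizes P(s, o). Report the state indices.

path = [1, 1, 1, 1]

t=0: δ = [1.250e-01, 9.375e-02, 3.125e-02]  (obs o_0=0)
t=1: δ = [1.172e-02, 2.197e-02, 3.906e-03]  ψ = [0, 1, 0]  (obs o_1=0)
t=2: δ = [1.373e-03, 5.150e-03, 3.662e-04]  ψ = [1, 1, 0]  (obs o_2=0)
t=3: δ = [3.219e-04, 1.207e-03, 8.047e-05]  ψ = [1, 1, 1]  (obs o_3=0)
backtrack: best end state = 1; path = [1, 1, 1, 1]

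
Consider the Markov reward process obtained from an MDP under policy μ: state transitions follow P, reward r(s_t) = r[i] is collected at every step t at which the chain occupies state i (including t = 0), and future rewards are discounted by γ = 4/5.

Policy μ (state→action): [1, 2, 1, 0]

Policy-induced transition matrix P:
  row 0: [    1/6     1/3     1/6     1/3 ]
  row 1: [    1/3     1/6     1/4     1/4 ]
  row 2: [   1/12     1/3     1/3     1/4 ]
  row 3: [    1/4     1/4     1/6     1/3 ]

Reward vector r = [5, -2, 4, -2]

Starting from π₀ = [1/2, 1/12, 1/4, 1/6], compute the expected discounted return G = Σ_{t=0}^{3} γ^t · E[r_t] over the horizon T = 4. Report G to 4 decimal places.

t=0: π = [0.5000, 0.0833, 0.2500, 0.1667], E[r] = 3.0000, γ^t·E[r] = 3.000000, running G = 3.000000
t=1: π = [0.1736, 0.3056, 0.2153, 0.3056], E[r] = 0.5069, γ^t·E[r] = 0.405556, running G = 3.405556
t=2: π = [0.2251, 0.2569, 0.2280, 0.2899], E[r] = 0.9439, γ^t·E[r] = 0.604074, running G = 4.009630
t=3: π = [0.2147, 0.2663, 0.2261, 0.2929], E[r] = 0.8590, γ^t·E[r] = 0.439827, running G = 4.449457

G = 4.4495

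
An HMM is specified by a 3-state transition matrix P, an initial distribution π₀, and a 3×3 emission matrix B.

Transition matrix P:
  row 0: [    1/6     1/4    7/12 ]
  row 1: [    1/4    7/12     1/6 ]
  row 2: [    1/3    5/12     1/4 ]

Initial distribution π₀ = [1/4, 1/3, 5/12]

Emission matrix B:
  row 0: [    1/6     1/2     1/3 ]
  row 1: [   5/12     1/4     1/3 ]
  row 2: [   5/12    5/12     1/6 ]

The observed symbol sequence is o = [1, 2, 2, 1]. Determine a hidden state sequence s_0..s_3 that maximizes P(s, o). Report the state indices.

t=0: δ = [1.250e-01, 8.333e-02, 1.736e-01]  (obs o_0=1)
t=1: δ = [1.929e-02, 2.411e-02, 1.215e-02]  ψ = [2, 2, 0]  (obs o_1=2)
t=2: δ = [2.009e-03, 4.689e-03, 1.875e-03]  ψ = [1, 1, 0]  (obs o_2=2)
t=3: δ = [5.861e-04, 6.838e-04, 4.884e-04]  ψ = [1, 1, 0]  (obs o_3=1)
backtrack: best end state = 1; path = [2, 1, 1, 1]

path = [2, 1, 1, 1]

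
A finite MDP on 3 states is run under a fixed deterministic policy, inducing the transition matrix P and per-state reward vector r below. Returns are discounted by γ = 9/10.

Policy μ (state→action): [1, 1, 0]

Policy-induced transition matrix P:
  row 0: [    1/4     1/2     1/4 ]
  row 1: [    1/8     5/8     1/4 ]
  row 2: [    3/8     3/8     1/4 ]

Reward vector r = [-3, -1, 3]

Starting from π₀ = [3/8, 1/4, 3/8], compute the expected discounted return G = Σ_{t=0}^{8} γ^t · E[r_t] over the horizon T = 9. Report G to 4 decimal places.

t=0: π = [0.3750, 0.2500, 0.3750], E[r] = -0.2500, γ^t·E[r] = -0.250000, running G = -0.250000
t=1: π = [0.2656, 0.4844, 0.2500], E[r] = -0.5313, γ^t·E[r] = -0.478125, running G = -0.728125
t=2: π = [0.2207, 0.5293, 0.2500], E[r] = -0.4414, γ^t·E[r] = -0.357539, running G = -1.085664
t=3: π = [0.2151, 0.5349, 0.2500], E[r] = -0.4302, γ^t·E[r] = -0.313598, running G = -1.399262
t=4: π = [0.2144, 0.5356, 0.2500], E[r] = -0.4288, γ^t·E[r] = -0.281317, running G = -1.680579
t=5: π = [0.2143, 0.5357, 0.2500], E[r] = -0.4286, γ^t·E[r] = -0.253082, running G = -1.933661
t=6: π = [0.2143, 0.5357, 0.2500], E[r] = -0.4286, γ^t·E[r] = -0.227762, running G = -2.161424
t=7: π = [0.2143, 0.5357, 0.2500], E[r] = -0.4286, γ^t·E[r] = -0.204985, running G = -2.366408
t=8: π = [0.2143, 0.5357, 0.2500], E[r] = -0.4286, γ^t·E[r] = -0.184486, running G = -2.550894

G = -2.5509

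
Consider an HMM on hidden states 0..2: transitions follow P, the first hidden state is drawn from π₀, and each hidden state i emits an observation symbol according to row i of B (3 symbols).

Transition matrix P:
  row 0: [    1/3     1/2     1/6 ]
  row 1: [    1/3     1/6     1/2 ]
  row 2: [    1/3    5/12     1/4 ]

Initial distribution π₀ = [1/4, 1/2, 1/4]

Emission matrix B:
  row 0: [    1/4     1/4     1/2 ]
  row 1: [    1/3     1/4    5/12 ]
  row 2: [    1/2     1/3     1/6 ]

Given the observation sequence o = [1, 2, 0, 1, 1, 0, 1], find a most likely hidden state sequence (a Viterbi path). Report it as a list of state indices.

path = [1, 0, 1, 2, 1, 2, 1]

t=0: δ = [6.250e-02, 1.250e-01, 8.333e-02]  (obs o_0=1)
t=1: δ = [2.083e-02, 1.447e-02, 1.042e-02]  ψ = [1, 2, 1]  (obs o_1=2)
t=2: δ = [1.736e-03, 3.472e-03, 3.617e-03]  ψ = [0, 0, 1]  (obs o_2=0)
t=3: δ = [3.014e-04, 3.768e-04, 5.787e-04]  ψ = [2, 2, 1]  (obs o_3=1)
t=4: δ = [4.823e-05, 6.028e-05, 6.279e-05]  ψ = [2, 2, 1]  (obs o_4=1)
t=5: δ = [5.233e-06, 8.721e-06, 1.507e-05]  ψ = [2, 2, 1]  (obs o_5=0)
t=6: δ = [1.256e-06, 1.570e-06, 1.454e-06]  ψ = [2, 2, 1]  (obs o_6=1)
backtrack: best end state = 1; path = [1, 0, 1, 2, 1, 2, 1]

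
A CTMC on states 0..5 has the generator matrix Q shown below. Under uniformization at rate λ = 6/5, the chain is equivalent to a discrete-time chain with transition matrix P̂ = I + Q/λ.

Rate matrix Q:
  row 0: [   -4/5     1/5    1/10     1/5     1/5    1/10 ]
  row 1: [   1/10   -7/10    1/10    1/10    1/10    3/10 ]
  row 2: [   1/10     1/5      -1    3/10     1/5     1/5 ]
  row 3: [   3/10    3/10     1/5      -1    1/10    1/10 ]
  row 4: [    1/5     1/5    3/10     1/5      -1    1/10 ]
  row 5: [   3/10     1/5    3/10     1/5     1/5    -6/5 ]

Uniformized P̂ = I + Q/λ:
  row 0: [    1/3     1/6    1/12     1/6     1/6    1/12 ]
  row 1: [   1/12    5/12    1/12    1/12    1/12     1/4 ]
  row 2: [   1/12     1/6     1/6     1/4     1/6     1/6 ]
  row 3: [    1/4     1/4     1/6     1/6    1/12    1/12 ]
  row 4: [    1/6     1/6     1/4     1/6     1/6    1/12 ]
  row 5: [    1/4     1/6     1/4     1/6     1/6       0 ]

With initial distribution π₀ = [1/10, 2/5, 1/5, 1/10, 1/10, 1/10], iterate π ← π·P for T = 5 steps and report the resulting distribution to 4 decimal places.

π = [0.1891, 0.2400, 0.1525, 0.1594, 0.1334, 0.1256]

t=0: π = [0.1000, 0.4000, 0.2000, 0.1000, 0.1000, 0.1000]
t=1: π = [0.1500, 0.2750, 0.1417, 0.1500, 0.1250, 0.1583]
t=2: π = [0.1826, 0.2479, 0.1549, 0.1556, 0.1313, 0.1278]
t=3: π = [0.1872, 0.2416, 0.1524, 0.1589, 0.1330, 0.1269]
t=4: π = [0.1888, 0.2403, 0.1526, 0.1592, 0.1333, 0.1257]
t=5: π = [0.1891, 0.2400, 0.1525, 0.1594, 0.1334, 0.1256]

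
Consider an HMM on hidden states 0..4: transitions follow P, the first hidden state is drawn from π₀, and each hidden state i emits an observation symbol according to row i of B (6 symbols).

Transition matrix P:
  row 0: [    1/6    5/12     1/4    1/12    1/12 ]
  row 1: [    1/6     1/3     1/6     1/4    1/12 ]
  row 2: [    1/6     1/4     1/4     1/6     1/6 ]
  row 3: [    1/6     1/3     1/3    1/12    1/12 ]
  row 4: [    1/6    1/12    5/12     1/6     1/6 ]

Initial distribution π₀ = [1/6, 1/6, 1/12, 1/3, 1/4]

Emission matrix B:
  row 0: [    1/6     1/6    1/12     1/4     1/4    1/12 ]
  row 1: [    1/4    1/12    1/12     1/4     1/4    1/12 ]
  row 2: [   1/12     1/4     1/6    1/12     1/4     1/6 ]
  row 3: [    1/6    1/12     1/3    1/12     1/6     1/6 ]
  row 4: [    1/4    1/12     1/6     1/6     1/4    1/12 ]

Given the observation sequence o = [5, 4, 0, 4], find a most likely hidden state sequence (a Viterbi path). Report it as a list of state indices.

t=0: δ = [1.389e-02, 1.389e-02, 1.389e-02, 5.556e-02, 2.083e-02]  (obs o_0=5)
t=1: δ = [2.315e-03, 4.630e-03, 4.630e-03, 7.716e-04, 1.157e-03]  ψ = [3, 3, 3, 3, 3]  (obs o_1=4)
t=2: δ = [1.286e-04, 3.858e-04, 9.645e-05, 1.929e-04, 1.929e-04]  ψ = [1, 1, 2, 1, 2]  (obs o_2=0)
t=3: δ = [1.608e-05, 3.215e-05, 2.009e-05, 1.608e-05, 8.038e-06]  ψ = [1, 1, 4, 1, 1]  (obs o_3=4)
backtrack: best end state = 1; path = [3, 1, 1, 1]

path = [3, 1, 1, 1]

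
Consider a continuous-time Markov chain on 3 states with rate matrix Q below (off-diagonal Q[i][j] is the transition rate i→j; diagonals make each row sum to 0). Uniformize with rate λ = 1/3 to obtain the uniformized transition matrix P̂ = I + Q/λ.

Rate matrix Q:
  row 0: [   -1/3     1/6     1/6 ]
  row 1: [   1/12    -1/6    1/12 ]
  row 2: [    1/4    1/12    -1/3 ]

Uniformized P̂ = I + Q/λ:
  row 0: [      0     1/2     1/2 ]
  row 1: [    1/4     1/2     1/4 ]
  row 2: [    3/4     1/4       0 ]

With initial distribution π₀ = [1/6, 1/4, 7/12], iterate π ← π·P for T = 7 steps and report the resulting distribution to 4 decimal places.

t=0: π = [0.1667, 0.2500, 0.5833]
t=1: π = [0.5000, 0.3542, 0.1458]
t=2: π = [0.1979, 0.4635, 0.3385]
t=3: π = [0.3698, 0.4154, 0.2148]
t=4: π = [0.2650, 0.4463, 0.2887]
t=5: π = [0.3281, 0.4278, 0.2441]
t=6: π = [0.2900, 0.4390, 0.2710]
t=7: π = [0.3130, 0.4322, 0.2547]

π = [0.3130, 0.4322, 0.2547]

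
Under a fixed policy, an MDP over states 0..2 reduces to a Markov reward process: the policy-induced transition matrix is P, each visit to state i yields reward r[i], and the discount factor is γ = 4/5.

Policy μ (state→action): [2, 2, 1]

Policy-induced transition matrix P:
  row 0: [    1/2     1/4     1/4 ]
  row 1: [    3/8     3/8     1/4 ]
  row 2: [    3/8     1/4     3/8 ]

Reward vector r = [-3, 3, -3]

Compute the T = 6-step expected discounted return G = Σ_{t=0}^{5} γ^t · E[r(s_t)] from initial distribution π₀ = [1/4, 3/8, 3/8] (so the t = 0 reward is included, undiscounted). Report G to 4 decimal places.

G = -4.1481

t=0: π = [0.2500, 0.3750, 0.3750], E[r] = -0.7500, γ^t·E[r] = -0.750000, running G = -0.750000
t=1: π = [0.4063, 0.2969, 0.2969], E[r] = -1.2188, γ^t·E[r] = -0.975000, running G = -1.725000
t=2: π = [0.4258, 0.2871, 0.2871], E[r] = -1.2773, γ^t·E[r] = -0.817500, running G = -2.542500
t=3: π = [0.4282, 0.2859, 0.2859], E[r] = -1.2847, γ^t·E[r] = -0.657750, running G = -3.200250
t=4: π = [0.4285, 0.2857, 0.2857], E[r] = -1.2856, γ^t·E[r] = -0.526575, running G = -3.726825
t=5: π = [0.4286, 0.2857, 0.2857], E[r] = -1.2857, γ^t·E[r] = -0.421298, running G = -4.148123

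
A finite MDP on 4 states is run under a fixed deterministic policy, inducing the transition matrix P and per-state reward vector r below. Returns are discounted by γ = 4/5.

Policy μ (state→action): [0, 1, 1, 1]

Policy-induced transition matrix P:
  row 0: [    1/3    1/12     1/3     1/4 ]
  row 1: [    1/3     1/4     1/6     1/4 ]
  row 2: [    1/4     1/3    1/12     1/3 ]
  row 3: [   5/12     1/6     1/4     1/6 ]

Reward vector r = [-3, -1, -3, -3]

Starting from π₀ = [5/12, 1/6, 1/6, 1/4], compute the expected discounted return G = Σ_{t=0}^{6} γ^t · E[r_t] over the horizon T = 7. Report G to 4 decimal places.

G = -10.4148

t=0: π = [0.4167, 0.1667, 0.1667, 0.2500], E[r] = -2.6667, γ^t·E[r] = -2.666667, running G = -2.666667
t=1: π = [0.3403, 0.1736, 0.2431, 0.2431], E[r] = -2.6528, γ^t·E[r] = -2.122222, running G = -4.788889
t=2: π = [0.3333, 0.1933, 0.2234, 0.2500], E[r] = -2.6134, γ^t·E[r] = -1.672593, running G = -6.461481
t=3: π = [0.3356, 0.1922, 0.2244, 0.2478], E[r] = -2.6155, γ^t·E[r] = -1.339160, running G = -7.800642
t=4: π = [0.3353, 0.1921, 0.2245, 0.2481], E[r] = -2.6157, γ^t·E[r] = -1.071407, running G = -8.872049
t=5: π = [0.3353, 0.1922, 0.2245, 0.2480], E[r] = -2.6157, γ^t·E[r] = -0.857106, running G = -9.729155
t=6: π = [0.3353, 0.1922, 0.2245, 0.2480], E[r] = -2.6157, γ^t·E[r] = -0.685687, running G = -10.414842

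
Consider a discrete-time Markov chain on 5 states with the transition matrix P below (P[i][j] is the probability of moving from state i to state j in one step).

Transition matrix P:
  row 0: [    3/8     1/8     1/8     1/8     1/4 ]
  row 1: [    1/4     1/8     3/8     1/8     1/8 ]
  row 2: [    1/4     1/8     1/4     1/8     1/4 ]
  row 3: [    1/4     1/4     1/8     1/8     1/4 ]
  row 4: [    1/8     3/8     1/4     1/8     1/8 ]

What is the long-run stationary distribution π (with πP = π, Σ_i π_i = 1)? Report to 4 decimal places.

Balance equations π_j = Σ_i π_i·P[i][j]:
  π_0 = 3/8·π_0 + 1/4·π_1 + 1/4·π_2 + 1/4·π_3 + 1/8·π_4
  π_1 = 1/8·π_0 + 1/8·π_1 + 1/8·π_2 + 1/4·π_3 + 3/8·π_4
  π_2 = 1/8·π_0 + 3/8·π_1 + 1/4·π_2 + 1/8·π_3 + 1/4·π_4
  π_3 = 1/8·π_0 + 1/8·π_1 + 1/8·π_2 + 1/8·π_3 + 1/8·π_4
  normalize: π_0 + π_1 + π_2 + π_3 + π_4 = 1
Solving the linear system gives exactly π = [1065/4144, 113/592, 937/4144, 1/8, 119/592].

π = [0.2570, 0.1909, 0.2261, 0.1250, 0.2010]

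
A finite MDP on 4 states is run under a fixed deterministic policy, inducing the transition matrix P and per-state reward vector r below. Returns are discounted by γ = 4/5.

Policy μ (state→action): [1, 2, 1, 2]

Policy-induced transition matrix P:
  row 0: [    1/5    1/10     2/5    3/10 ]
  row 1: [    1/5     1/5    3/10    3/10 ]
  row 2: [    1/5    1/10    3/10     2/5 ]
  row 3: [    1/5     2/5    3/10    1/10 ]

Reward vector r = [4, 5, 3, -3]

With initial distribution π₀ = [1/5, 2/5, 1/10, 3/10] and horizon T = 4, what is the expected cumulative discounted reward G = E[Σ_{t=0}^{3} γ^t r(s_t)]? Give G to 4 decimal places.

G = 6.1476

t=0: π = [0.2000, 0.4000, 0.1000, 0.3000], E[r] = 2.2000, γ^t·E[r] = 2.200000, running G = 2.200000
t=1: π = [0.2000, 0.2300, 0.3200, 0.2500], E[r] = 2.1600, γ^t·E[r] = 1.728000, running G = 3.928000
t=2: π = [0.2000, 0.1980, 0.3200, 0.2820], E[r] = 1.9040, γ^t·E[r] = 1.218560, running G = 5.146560
t=3: π = [0.2000, 0.2044, 0.3200, 0.2756], E[r] = 1.9552, γ^t·E[r] = 1.001062, running G = 6.147622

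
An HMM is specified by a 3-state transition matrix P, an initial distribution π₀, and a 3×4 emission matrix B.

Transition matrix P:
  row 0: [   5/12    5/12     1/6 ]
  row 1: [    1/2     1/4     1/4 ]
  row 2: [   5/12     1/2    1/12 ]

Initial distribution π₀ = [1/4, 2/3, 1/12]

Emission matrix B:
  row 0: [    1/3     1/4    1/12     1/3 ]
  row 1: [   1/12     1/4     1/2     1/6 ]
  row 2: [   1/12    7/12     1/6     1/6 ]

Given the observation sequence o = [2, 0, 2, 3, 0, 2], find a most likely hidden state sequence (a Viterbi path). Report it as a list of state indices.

path = [1, 0, 1, 0, 0, 1]

t=0: δ = [2.083e-02, 3.333e-01, 1.389e-02]  (obs o_0=2)
t=1: δ = [5.556e-02, 6.944e-03, 6.944e-03]  ψ = [1, 1, 1]  (obs o_1=0)
t=2: δ = [1.929e-03, 1.157e-02, 1.543e-03]  ψ = [0, 0, 0]  (obs o_2=2)
t=3: δ = [1.929e-03, 4.823e-04, 4.823e-04]  ψ = [1, 1, 1]  (obs o_3=3)
t=4: δ = [2.679e-04, 6.698e-05, 2.679e-05]  ψ = [0, 0, 0]  (obs o_4=0)
t=5: δ = [9.303e-06, 5.582e-05, 7.442e-06]  ψ = [0, 0, 0]  (obs o_5=2)
backtrack: best end state = 1; path = [1, 0, 1, 0, 0, 1]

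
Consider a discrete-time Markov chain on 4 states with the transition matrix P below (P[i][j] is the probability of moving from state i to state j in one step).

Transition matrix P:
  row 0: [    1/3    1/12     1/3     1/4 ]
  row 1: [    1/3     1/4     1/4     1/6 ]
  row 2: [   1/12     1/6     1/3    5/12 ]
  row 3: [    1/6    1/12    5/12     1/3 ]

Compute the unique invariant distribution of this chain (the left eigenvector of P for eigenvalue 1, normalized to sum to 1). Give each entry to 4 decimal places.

Balance equations π_j = Σ_i π_i·P[i][j]:
  π_0 = 1/3·π_0 + 1/3·π_1 + 1/12·π_2 + 1/6·π_3
  π_1 = 1/12·π_0 + 1/4·π_1 + 1/6·π_2 + 1/12·π_3
  π_2 = 1/3·π_0 + 1/4·π_1 + 1/3·π_2 + 5/12·π_3
  normalize: π_0 + π_1 + π_2 + π_3 = 1
Solving the linear system gives exactly π = [63/328, 177/1312, 229/656, 425/1312].

π = [0.1921, 0.1349, 0.3491, 0.3239]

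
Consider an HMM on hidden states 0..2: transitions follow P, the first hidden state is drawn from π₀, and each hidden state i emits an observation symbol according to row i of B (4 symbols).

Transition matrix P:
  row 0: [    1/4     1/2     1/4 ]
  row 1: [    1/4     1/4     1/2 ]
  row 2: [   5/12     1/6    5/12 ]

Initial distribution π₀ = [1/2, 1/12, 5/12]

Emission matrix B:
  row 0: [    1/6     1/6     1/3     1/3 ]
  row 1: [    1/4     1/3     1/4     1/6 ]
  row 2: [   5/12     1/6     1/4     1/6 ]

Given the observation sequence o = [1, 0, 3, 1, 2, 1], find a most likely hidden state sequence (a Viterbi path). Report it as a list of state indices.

t=0: δ = [8.333e-02, 2.778e-02, 6.944e-02]  (obs o_0=1)
t=1: δ = [4.823e-03, 1.042e-02, 1.206e-02]  ψ = [2, 0, 2]  (obs o_1=0)
t=2: δ = [1.674e-03, 4.340e-04, 8.681e-04]  ψ = [2, 1, 1]  (obs o_2=3)
t=3: δ = [6.977e-05, 2.791e-04, 6.977e-05]  ψ = [0, 0, 0]  (obs o_3=1)
t=4: δ = [2.326e-05, 1.744e-05, 3.489e-05]  ψ = [1, 1, 1]  (obs o_4=2)
t=5: δ = [2.423e-06, 3.876e-06, 2.423e-06]  ψ = [2, 0, 2]  (obs o_5=1)
backtrack: best end state = 1; path = [2, 2, 0, 1, 0, 1]

path = [2, 2, 0, 1, 0, 1]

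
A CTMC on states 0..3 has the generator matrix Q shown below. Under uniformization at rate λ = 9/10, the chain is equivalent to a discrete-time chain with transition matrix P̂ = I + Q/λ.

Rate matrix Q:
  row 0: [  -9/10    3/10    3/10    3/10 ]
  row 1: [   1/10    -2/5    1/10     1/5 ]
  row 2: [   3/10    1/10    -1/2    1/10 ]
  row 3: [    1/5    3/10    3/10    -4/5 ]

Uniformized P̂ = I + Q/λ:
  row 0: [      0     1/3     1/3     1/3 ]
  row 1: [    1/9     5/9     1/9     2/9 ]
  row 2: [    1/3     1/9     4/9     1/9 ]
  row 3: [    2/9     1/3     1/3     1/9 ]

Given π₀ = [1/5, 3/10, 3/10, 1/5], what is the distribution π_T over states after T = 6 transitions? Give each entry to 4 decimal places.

π = [0.1766, 0.3460, 0.2886, 0.1888]

t=0: π = [0.2000, 0.3000, 0.3000, 0.2000]
t=1: π = [0.1778, 0.3333, 0.3000, 0.1889]
t=2: π = [0.1790, 0.3407, 0.2926, 0.1877]
t=3: π = [0.1771, 0.3440, 0.2901, 0.1888]
t=4: π = [0.1769, 0.3453, 0.2891, 0.1887]
t=5: π = [0.1767, 0.3458, 0.2887, 0.1888]
t=6: π = [0.1766, 0.3460, 0.2886, 0.1888]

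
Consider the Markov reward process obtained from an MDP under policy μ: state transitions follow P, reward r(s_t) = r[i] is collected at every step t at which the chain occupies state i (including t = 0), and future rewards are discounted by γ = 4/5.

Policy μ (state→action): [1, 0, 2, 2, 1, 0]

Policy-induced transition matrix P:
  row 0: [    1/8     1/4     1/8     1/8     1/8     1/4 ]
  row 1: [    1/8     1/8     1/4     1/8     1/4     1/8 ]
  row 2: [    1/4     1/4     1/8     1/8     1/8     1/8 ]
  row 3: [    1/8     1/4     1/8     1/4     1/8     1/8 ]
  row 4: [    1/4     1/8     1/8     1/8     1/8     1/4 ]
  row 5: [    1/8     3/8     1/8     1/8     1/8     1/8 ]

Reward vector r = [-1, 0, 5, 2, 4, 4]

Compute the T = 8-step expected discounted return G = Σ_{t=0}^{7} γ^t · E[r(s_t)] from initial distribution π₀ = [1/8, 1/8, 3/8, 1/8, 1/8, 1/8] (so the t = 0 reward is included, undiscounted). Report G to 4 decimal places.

t=0: π = [0.1250, 0.1250, 0.3750, 0.1250, 0.1250, 0.1250], E[r] = 3.0000, γ^t·E[r] = 3.000000, running G = 3.000000
t=1: π = [0.1875, 0.2344, 0.1406, 0.1406, 0.1406, 0.1563], E[r] = 1.9844, γ^t·E[r] = 1.587500, running G = 4.587500
t=2: π = [0.1602, 0.2227, 0.1543, 0.1426, 0.1543, 0.1660], E[r] = 2.1777, γ^t·E[r] = 1.393750, running G = 5.981250
t=3: π = [0.1636, 0.2236, 0.1528, 0.1428, 0.1528, 0.1643], E[r] = 2.1548, γ^t·E[r] = 1.103250, running G = 7.084500
t=4: π = [0.1632, 0.2235, 0.1530, 0.1429, 0.1530, 0.1646], E[r] = 2.1573, γ^t·E[r] = 0.883625, running G = 7.968125
t=5: π = [0.1632, 0.2235, 0.1529, 0.1429, 0.1529, 0.1645], E[r] = 2.1570, γ^t·E[r] = 0.706796, running G = 8.674921
t=6: π = [0.1632, 0.2235, 0.1529, 0.1429, 0.1529, 0.1645], E[r] = 2.1570, γ^t·E[r] = 0.565450, running G = 9.240371
t=7: π = [0.1632, 0.2235, 0.1529, 0.1429, 0.1529, 0.1645], E[r] = 2.1570, γ^t·E[r] = 0.452359, running G = 9.692730

G = 9.6927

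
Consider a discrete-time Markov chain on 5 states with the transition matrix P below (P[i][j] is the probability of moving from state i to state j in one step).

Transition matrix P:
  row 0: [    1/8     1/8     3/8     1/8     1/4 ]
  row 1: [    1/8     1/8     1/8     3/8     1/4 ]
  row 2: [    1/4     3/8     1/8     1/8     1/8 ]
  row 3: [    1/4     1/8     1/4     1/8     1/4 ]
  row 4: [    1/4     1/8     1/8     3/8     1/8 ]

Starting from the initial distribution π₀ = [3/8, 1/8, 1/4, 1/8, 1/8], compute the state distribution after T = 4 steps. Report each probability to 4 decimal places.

π = [0.2031, 0.1759, 0.2029, 0.2188, 0.1994]

t=0: π = [0.3750, 0.1250, 0.2500, 0.1250, 0.1250]
t=1: π = [0.1875, 0.1875, 0.2344, 0.1875, 0.2031]
t=2: π = [0.2031, 0.1836, 0.1953, 0.2227, 0.1953]
t=3: π = [0.2017, 0.1738, 0.2036, 0.2197, 0.2012]
t=4: π = [0.2031, 0.1759, 0.2029, 0.2188, 0.1994]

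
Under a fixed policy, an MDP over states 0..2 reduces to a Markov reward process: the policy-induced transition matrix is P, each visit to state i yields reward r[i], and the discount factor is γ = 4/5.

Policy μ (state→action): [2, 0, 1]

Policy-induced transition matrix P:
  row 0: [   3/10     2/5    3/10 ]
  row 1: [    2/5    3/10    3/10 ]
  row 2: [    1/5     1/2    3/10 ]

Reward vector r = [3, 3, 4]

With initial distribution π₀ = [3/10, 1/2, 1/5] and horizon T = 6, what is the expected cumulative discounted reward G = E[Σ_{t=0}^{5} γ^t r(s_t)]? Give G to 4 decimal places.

G = 12.0746

t=0: π = [0.3000, 0.5000, 0.2000], E[r] = 3.2000, γ^t·E[r] = 3.200000, running G = 3.200000
t=1: π = [0.3300, 0.3700, 0.3000], E[r] = 3.3000, γ^t·E[r] = 2.640000, running G = 5.840000
t=2: π = [0.3070, 0.3930, 0.3000], E[r] = 3.3000, γ^t·E[r] = 2.112000, running G = 7.952000
t=3: π = [0.3093, 0.3907, 0.3000], E[r] = 3.3000, γ^t·E[r] = 1.689600, running G = 9.641600
t=4: π = [0.3091, 0.3909, 0.3000], E[r] = 3.3000, γ^t·E[r] = 1.351680, running G = 10.993280
t=5: π = [0.3091, 0.3909, 0.3000], E[r] = 3.3000, γ^t·E[r] = 1.081344, running G = 12.074624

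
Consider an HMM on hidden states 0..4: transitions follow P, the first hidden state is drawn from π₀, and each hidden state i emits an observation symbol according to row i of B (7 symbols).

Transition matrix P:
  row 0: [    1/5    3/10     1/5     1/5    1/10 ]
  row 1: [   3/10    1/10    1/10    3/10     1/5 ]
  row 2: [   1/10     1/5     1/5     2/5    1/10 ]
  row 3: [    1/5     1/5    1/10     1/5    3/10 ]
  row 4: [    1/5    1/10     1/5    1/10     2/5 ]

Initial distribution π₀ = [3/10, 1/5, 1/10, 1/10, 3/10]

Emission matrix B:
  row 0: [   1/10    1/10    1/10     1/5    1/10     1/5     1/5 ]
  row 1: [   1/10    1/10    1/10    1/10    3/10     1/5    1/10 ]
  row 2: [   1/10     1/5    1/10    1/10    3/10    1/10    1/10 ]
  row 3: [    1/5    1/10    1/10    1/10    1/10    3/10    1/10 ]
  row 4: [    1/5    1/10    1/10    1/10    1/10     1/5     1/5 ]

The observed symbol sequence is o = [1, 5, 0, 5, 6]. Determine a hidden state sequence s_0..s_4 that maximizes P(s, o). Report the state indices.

path = [4, 4, 4, 4, 4]

t=0: δ = [3.000e-02, 2.000e-02, 2.000e-02, 1.000e-02, 3.000e-02]  (obs o_0=1)
t=1: δ = [1.200e-03, 1.800e-03, 6.000e-04, 2.400e-03, 2.400e-03]  ψ = [0, 0, 0, 2, 4]  (obs o_1=5)
t=2: δ = [5.400e-05, 4.800e-05, 4.800e-05, 1.080e-04, 1.920e-04]  ψ = [1, 3, 4, 1, 4]  (obs o_2=0)
t=3: δ = [7.680e-06, 4.320e-06, 3.840e-06, 6.480e-06, 1.536e-05]  ψ = [4, 3, 4, 3, 4]  (obs o_3=5)
t=4: δ = [6.144e-07, 2.304e-07, 3.072e-07, 1.536e-07, 1.229e-06]  ψ = [4, 0, 4, 0, 4]  (obs o_4=6)
backtrack: best end state = 4; path = [4, 4, 4, 4, 4]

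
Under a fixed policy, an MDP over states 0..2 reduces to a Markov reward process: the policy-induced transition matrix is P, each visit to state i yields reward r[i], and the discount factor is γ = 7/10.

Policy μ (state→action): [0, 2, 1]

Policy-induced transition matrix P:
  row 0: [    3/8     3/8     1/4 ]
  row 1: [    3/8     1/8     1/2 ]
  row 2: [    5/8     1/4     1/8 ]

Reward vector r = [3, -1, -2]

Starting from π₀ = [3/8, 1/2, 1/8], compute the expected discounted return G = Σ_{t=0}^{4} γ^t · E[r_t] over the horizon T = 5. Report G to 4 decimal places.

t=0: π = [0.3750, 0.5000, 0.1250], E[r] = 0.3750, γ^t·E[r] = 0.375000, running G = 0.375000
t=1: π = [0.4063, 0.2344, 0.3594], E[r] = 0.2656, γ^t·E[r] = 0.185938, running G = 0.560938
t=2: π = [0.4648, 0.2715, 0.2637], E[r] = 0.5957, γ^t·E[r] = 0.291895, running G = 0.852832
t=3: π = [0.4409, 0.2742, 0.2849], E[r] = 0.4788, γ^t·E[r] = 0.164215, running G = 1.017047
t=4: π = [0.4462, 0.2708, 0.2829], E[r] = 0.5020, γ^t·E[r] = 0.120526, running G = 1.137573

G = 1.1376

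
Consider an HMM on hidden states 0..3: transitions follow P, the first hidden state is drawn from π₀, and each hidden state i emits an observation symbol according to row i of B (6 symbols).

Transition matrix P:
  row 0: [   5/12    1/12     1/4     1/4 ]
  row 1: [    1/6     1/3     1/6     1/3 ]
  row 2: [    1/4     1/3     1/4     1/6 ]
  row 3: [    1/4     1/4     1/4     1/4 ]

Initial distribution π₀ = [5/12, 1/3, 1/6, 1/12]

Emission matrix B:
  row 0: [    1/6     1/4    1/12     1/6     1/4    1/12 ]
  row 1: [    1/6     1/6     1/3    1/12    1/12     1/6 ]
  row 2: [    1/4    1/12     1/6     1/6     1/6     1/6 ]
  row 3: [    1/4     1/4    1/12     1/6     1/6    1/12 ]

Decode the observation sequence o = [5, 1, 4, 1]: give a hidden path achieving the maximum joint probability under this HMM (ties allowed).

path = [0, 0, 0, 0]

t=0: δ = [3.472e-02, 5.556e-02, 2.778e-02, 6.944e-03]  (obs o_0=5)
t=1: δ = [3.617e-03, 3.086e-03, 7.716e-04, 4.630e-03]  ψ = [0, 1, 1, 1]  (obs o_1=1)
t=2: δ = [3.768e-04, 9.645e-05, 1.929e-04, 1.929e-04]  ψ = [0, 3, 3, 3]  (obs o_2=4)
t=3: δ = [3.925e-05, 1.072e-05, 7.849e-06, 2.355e-05]  ψ = [0, 2, 0, 0]  (obs o_3=1)
backtrack: best end state = 0; path = [0, 0, 0, 0]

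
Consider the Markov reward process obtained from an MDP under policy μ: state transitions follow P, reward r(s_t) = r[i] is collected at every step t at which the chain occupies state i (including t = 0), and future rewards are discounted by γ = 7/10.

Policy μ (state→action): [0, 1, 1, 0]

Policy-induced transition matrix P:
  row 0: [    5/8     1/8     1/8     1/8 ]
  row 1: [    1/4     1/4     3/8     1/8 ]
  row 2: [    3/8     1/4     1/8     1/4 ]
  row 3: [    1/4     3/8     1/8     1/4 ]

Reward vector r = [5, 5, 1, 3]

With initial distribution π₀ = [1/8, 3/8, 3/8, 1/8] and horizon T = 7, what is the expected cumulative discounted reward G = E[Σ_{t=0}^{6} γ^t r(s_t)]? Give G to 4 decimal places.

t=0: π = [0.1250, 0.3750, 0.3750, 0.1250], E[r] = 3.2500, γ^t·E[r] = 3.250000, running G = 3.250000
t=1: π = [0.3438, 0.2500, 0.2188, 0.1875], E[r] = 3.7500, γ^t·E[r] = 2.625000, running G = 5.875000
t=2: π = [0.4063, 0.2305, 0.1875, 0.1758], E[r] = 3.8984, γ^t·E[r] = 1.910234, running G = 7.785234
t=3: π = [0.4258, 0.2212, 0.1826, 0.1704], E[r] = 3.9287, γ^t·E[r] = 1.347548, running G = 9.132782
t=4: π = [0.4325, 0.2181, 0.1803, 0.1691], E[r] = 3.9406, γ^t·E[r] = 0.946126, running G = 10.078909
t=5: π = [0.4347, 0.2171, 0.1795, 0.1687], E[r] = 3.9446, γ^t·E[r] = 0.662963, running G = 10.741872
t=6: π = [0.4355, 0.2167, 0.1793, 0.1685], E[r] = 3.9459, γ^t·E[r] = 0.464228, running G = 11.206100

G = 11.2061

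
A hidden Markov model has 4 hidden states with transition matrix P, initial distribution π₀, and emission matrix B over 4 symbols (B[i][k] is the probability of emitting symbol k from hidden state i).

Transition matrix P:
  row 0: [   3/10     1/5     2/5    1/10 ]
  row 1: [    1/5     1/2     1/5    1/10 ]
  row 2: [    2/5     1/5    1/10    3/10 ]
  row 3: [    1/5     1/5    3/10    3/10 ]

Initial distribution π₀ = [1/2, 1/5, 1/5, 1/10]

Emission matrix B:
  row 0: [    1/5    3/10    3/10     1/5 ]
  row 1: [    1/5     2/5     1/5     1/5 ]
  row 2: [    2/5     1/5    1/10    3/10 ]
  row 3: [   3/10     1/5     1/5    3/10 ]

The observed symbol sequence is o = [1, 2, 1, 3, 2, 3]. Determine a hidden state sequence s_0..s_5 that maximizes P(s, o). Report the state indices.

path = [0, 0, 0, 2, 0, 2]

t=0: δ = [1.500e-01, 8.000e-02, 4.000e-02, 2.000e-02]  (obs o_0=1)
t=1: δ = [1.350e-02, 8.000e-03, 6.000e-03, 3.000e-03]  ψ = [0, 1, 0, 0]  (obs o_1=2)
t=2: δ = [1.215e-03, 1.600e-03, 1.080e-03, 3.600e-04]  ψ = [0, 1, 0, 2]  (obs o_2=1)
t=3: δ = [8.640e-05, 1.600e-04, 1.458e-04, 9.720e-05]  ψ = [2, 1, 0, 2]  (obs o_3=3)
t=4: δ = [1.750e-05, 1.600e-05, 3.456e-06, 8.748e-06]  ψ = [2, 1, 0, 2]  (obs o_4=2)
t=5: δ = [1.050e-06, 1.600e-06, 2.100e-06, 7.873e-07]  ψ = [0, 1, 0, 3]  (obs o_5=3)
backtrack: best end state = 2; path = [0, 0, 0, 2, 0, 2]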